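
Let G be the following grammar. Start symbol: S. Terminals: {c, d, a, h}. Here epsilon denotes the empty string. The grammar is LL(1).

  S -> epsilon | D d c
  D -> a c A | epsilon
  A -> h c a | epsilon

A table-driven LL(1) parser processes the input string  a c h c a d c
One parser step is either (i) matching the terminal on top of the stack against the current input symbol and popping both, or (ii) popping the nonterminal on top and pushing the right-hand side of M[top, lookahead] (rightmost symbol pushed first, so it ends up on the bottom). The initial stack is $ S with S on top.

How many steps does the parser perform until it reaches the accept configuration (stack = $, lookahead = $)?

10

      Stack        Input            Action
   1  $ S          a c h c a d c $  expand S -> D d c
   2  $ c d D      a c h c a d c $  expand D -> a c A
   3  $ c d A c a  a c h c a d c $  match a
   4  $ c d A c    c h c a d c $    match c
   5  $ c d A      h c a d c $      expand A -> h c a
   6  $ c d a c h  h c a d c $      match h
   7  $ c d a c    c a d c $        match c
   8  $ c d a      a d c $          match a
   9  $ c d        d c $            match d
  10  $ c          c $              match c
Accept reached after 10 steps.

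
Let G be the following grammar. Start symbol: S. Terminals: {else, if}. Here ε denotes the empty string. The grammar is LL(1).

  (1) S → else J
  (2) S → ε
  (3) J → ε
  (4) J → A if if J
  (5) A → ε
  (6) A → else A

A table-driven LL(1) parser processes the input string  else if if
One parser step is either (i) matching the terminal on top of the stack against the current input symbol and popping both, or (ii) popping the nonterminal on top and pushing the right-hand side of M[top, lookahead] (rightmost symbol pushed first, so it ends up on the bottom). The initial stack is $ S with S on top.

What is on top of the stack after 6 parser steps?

     Stack        Input         Action
  1  $ S          else if if $  expand S → else J
  2  $ J else     else if if $  match else
  3  $ J          if if $       expand J → A if if J
  4  $ J if if A  if if $       expand A → ε
  5  $ J if if    if if $       match if
  6  $ J if       if $          match if
Stack after step 6: $ J (top = J).

J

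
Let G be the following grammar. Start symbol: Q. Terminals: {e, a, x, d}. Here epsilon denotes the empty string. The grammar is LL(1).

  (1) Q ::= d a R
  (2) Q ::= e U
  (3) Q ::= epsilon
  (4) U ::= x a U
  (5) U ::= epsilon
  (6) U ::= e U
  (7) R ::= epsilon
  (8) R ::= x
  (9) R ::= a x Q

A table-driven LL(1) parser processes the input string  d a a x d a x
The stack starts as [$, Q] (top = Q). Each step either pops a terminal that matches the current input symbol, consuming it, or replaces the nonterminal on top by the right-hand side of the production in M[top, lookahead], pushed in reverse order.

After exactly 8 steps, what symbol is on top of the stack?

a

     Stack    Input            Action
  1  $ Q      d a a x d a x $  expand Q ::= d a R
  2  $ R a d  d a a x d a x $  match d
  3  $ R a    a a x d a x $    match a
  4  $ R      a x d a x $      expand R ::= a x Q
  5  $ Q x a  a x d a x $      match a
  6  $ Q x    x d a x $        match x
  7  $ Q      d a x $          expand Q ::= d a R
  8  $ R a d  d a x $          match d
Stack after step 8: $ R a (top = a).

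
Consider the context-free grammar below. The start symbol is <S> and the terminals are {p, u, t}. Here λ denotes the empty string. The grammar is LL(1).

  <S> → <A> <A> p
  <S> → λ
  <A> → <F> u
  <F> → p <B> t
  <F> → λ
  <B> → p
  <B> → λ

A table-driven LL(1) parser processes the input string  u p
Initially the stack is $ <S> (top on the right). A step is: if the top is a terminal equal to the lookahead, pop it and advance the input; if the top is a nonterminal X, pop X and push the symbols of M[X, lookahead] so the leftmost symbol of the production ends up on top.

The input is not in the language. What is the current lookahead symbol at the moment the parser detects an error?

     Stack          Input  Action
  1  $ <S>          u p $  expand <S> → <A> <A> p
  2  $ p <A> <A>    u p $  expand <A> → <F> u
  3  $ p <A> u <F>  u p $  expand <F> → λ
  4  $ p <A> u      u p $  match u
  5  $ p <A>        p $    expand <A> → <F> u
  6  $ p u <F>      p $    expand <F> → p <B> t
  7  $ p u t <B> p  p $    match p
  8  $ p u t <B>    $      error: M[<B>, $] is empty

$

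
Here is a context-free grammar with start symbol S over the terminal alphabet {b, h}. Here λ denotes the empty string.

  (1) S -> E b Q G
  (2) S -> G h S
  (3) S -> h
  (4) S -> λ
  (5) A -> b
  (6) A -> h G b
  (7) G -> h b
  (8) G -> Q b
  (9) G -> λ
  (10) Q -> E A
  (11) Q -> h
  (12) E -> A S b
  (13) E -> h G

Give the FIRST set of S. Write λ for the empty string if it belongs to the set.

FIRST(A) = {b, h}
FIRST(E) = {b, h}  (via A S b)
FIRST(Q) = {b, h}  (via E A)
FIRST(G) = {λ, b, h}  (via Q b)
FIRST(S) = {λ, b, h}  (via E b Q G, G h S)

{λ, b, h}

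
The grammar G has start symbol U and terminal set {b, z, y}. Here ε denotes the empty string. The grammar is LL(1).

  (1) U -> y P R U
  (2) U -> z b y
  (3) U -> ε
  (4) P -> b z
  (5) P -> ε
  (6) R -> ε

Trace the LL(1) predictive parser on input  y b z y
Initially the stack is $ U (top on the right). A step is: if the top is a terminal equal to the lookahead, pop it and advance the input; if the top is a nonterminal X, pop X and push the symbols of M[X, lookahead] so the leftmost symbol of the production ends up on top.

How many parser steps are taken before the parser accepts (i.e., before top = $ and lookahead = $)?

11

step 1: stack=$ U  input=y b z y $  — expand U -> y P R U
step 2: stack=$ U R P y  input=y b z y $  — match y
step 3: stack=$ U R P  input=b z y $  — expand P -> b z
step 4: stack=$ U R z b  input=b z y $  — match b
step 5: stack=$ U R z  input=z y $  — match z
step 6: stack=$ U R  input=y $  — expand R -> ε
step 7: stack=$ U  input=y $  — expand U -> y P R U
step 8: stack=$ U R P y  input=y $  — match y
step 9: stack=$ U R P  input=$  — expand P -> ε
step 10: stack=$ U R  input=$  — expand R -> ε
step 11: stack=$ U  input=$  — expand U -> ε
Accept reached after 11 steps.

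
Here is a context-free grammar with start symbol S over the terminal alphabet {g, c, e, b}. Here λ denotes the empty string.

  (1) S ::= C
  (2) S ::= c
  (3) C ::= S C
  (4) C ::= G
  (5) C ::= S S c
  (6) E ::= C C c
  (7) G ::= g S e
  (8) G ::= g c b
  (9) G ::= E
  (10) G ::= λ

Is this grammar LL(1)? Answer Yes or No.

No

FIRST(S) = {λ, c, g}
FIRST(C) = {λ, c, g}
FIRST(E) = {c, g}
FIRST(G) = {λ, c, g}
FOLLOW(S) = {$, c, e, g}
FOLLOW(C) = {$, c, e, g}
FOLLOW(E) = {$, c, e, g}
FOLLOW(G) = {$, c, e, g}
Cell M[C, $] receives both C ::= S C and C ::= G — the grammar is not LL(1).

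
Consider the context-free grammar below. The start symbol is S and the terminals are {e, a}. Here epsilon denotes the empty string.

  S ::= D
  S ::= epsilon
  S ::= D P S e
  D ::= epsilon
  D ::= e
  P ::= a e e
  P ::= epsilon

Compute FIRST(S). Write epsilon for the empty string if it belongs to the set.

FIRST(D) = {epsilon, e}
FIRST(P) = {epsilon, a}
FIRST(S) = {epsilon, a, e}  (via D, D P S e)

{epsilon, a, e}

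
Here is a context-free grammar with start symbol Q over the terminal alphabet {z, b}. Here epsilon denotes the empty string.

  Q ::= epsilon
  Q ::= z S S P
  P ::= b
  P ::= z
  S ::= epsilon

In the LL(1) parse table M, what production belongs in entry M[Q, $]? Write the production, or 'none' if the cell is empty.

Q ::= epsilon

FIRST(Q): from Q::=epsilon we get {epsilon}; from Q::=z S S P we get {z}. So FIRST(Q) = {epsilon, z}.
FIRST(P): from P::=b we get {b}; from P::=z we get {z}. So FIRST(P) = {b, z}.
FIRST(S): from S::=epsilon we get {epsilon}. So FIRST(S) = {epsilon}.
FOLLOW(Q) includes $ since Q is the start symbol.
FOLLOW(Q): Q appears on no right-hand side. Thus FOLLOW(Q) = {$}.
For Q ::= epsilon: FIRST(epsilon) = {epsilon}, so it goes in M[Q, t] for t ∈ {}; since epsilon ∈ FIRST, also for every t ∈ FOLLOW(Q) = {$}.
For Q ::= z S S P: FIRST(z S S P) = {z}, so it goes in M[Q, t] for t ∈ {z}.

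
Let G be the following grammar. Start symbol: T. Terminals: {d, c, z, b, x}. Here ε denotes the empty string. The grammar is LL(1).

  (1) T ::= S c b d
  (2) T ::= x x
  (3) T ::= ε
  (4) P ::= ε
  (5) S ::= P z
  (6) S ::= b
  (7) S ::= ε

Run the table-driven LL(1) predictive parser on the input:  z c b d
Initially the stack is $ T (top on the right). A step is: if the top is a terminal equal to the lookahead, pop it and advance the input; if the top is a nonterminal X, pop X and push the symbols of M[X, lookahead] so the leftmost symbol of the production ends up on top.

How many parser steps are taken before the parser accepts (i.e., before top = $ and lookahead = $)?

7

step 1: stack=$ T  input=z c b d $  — expand T ::= S c b d
step 2: stack=$ d b c S  input=z c b d $  — expand S ::= P z
step 3: stack=$ d b c z P  input=z c b d $  — expand P ::= ε
step 4: stack=$ d b c z  input=z c b d $  — match z
step 5: stack=$ d b c  input=c b d $  — match c
step 6: stack=$ d b  input=b d $  — match b
step 7: stack=$ d  input=d $  — match d
Accept reached after 7 steps.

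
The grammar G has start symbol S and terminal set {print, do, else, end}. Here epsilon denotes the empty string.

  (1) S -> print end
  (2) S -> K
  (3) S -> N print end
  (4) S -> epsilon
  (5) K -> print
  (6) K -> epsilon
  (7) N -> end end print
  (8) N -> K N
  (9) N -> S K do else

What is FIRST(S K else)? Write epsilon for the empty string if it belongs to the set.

FIRST(K) = {epsilon, print}
FIRST(S) = {epsilon, do, end, print}  (via K, N print end)
FIRST(N) = {do, end, print}  (via K N, S K do else)
FIRST(S K else): take FIRST of each symbol in turn, carrying on past any symbol whose FIRST contains epsilon; result {do, else, end, print}.

{do, else, end, print}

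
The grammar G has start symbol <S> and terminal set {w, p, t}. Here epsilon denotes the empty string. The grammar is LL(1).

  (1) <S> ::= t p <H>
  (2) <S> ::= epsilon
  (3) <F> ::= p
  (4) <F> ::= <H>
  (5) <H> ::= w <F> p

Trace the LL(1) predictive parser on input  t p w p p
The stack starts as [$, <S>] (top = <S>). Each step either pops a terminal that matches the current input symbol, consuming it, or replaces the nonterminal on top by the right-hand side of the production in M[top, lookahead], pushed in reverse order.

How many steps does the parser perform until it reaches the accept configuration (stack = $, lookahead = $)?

8

     Stack      Input        Action
  1  $ <S>      t p w p p $  expand <S> ::= t p <H>
  2  $ <H> p t  t p w p p $  match t
  3  $ <H> p    p w p p $    match p
  4  $ <H>      w p p $      expand <H> ::= w <F> p
  5  $ p <F> w  w p p $      match w
  6  $ p <F>    p p $        expand <F> ::= p
  7  $ p p      p p $        match p
  8  $ p        p $          match p
Accept reached after 8 steps.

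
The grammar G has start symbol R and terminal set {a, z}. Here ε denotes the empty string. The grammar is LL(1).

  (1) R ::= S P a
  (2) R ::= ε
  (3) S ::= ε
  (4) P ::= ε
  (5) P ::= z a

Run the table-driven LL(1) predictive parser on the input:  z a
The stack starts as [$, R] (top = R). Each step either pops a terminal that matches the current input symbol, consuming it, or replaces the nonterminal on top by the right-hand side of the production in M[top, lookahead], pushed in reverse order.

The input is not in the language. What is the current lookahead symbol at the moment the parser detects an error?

step 1: stack=$ R  input=z a $  — expand R ::= S P a
step 2: stack=$ a P S  input=z a $  — expand S ::= ε
step 3: stack=$ a P  input=z a $  — expand P ::= z a
step 4: stack=$ a a z  input=z a $  — match z
step 5: stack=$ a a  input=a $  — match a
step 6: stack=$ a  input=$  — error: top is terminal a but lookahead is $

$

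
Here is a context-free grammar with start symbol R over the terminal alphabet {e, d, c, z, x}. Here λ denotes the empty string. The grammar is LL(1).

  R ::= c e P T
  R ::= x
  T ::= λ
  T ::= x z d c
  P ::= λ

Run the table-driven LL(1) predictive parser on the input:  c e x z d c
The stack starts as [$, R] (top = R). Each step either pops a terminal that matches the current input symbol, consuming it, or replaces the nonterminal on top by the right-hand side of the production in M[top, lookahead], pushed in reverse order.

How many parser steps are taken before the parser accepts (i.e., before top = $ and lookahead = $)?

     Stack      Input          Action
  1  $ R        c e x z d c $  expand R ::= c e P T
  2  $ T P e c  c e x z d c $  match c
  3  $ T P e    e x z d c $    match e
  4  $ T P      x z d c $      expand P ::= λ
  5  $ T        x z d c $      expand T ::= x z d c
  6  $ c d z x  x z d c $      match x
  7  $ c d z    z d c $        match z
  8  $ c d      d c $          match d
  9  $ c        c $            match c
Accept reached after 9 steps.

9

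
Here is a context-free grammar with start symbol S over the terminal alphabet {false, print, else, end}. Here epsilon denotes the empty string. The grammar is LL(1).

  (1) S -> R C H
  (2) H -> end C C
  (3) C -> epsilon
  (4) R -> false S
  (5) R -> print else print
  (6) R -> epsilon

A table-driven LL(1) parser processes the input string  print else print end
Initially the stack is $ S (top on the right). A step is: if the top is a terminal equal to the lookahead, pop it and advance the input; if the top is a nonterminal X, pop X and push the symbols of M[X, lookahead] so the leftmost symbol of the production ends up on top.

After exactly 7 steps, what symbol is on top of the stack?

end

step 1: stack=$ S  input=print else print end $  — expand S -> R C H
step 2: stack=$ H C R  input=print else print end $  — expand R -> print else print
step 3: stack=$ H C print else print  input=print else print end $  — match print
step 4: stack=$ H C print else  input=else print end $  — match else
step 5: stack=$ H C print  input=print end $  — match print
step 6: stack=$ H C  input=end $  — expand C -> epsilon
step 7: stack=$ H  input=end $  — expand H -> end C C
Stack after step 7: $ C C end (top = end).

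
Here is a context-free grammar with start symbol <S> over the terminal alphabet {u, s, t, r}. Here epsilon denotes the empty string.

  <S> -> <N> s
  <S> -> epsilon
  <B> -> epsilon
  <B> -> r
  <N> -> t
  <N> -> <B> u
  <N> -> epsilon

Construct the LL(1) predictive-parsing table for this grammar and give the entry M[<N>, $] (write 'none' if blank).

none

FIRST(<B>): from <B>->epsilon we get {epsilon}; from <B>->r we get {r}. So FIRST(<B>) = {epsilon, r}.
FIRST(<N>): from <N>->t we get {t}; from <N>-><B> u we get {r, u}; from <N>->epsilon we get {epsilon}. So FIRST(<N>) = {epsilon, r, t, u}.
FIRST(<S>): from <S>-><N> s we get {r, s, t, u}; from <S>->epsilon we get {epsilon}. So FIRST(<S>) = {epsilon, r, s, t, u}.
FOLLOW(<S>) includes $ since <S> is the start symbol.
FOLLOW(<N>): in <S>-><N> s, <N> is followed by s with FIRST {s}. Thus FOLLOW(<N>) = {s}.
For <N> -> t: FIRST(t) = {t}, so it goes in M[<N>, t] for t ∈ {t}.
For <N> -> <B> u: FIRST(<B> u) = {r, u}, so it goes in M[<N>, t] for t ∈ {r, u}.
For <N> -> epsilon: FIRST(epsilon) = {epsilon}, so it goes in M[<N>, t] for t ∈ {}; since epsilon ∈ FIRST, also for every t ∈ FOLLOW(<N>) = {s}.
None of these place a production in M[<N>, $].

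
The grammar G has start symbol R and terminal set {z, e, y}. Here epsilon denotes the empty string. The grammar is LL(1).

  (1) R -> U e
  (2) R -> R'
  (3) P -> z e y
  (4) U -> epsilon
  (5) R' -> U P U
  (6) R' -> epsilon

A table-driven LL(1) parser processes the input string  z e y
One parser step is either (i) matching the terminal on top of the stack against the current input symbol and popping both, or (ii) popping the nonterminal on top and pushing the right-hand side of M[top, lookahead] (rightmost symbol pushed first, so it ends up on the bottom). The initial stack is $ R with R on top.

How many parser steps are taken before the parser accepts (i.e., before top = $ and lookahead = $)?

step 1: stack=$ R  input=z e y $  — expand R -> R'
step 2: stack=$ R'  input=z e y $  — expand R' -> U P U
step 3: stack=$ U P U  input=z e y $  — expand U -> epsilon
step 4: stack=$ U P  input=z e y $  — expand P -> z e y
step 5: stack=$ U y e z  input=z e y $  — match z
step 6: stack=$ U y e  input=e y $  — match e
step 7: stack=$ U y  input=y $  — match y
step 8: stack=$ U  input=$  — expand U -> epsilon
Accept reached after 8 steps.

8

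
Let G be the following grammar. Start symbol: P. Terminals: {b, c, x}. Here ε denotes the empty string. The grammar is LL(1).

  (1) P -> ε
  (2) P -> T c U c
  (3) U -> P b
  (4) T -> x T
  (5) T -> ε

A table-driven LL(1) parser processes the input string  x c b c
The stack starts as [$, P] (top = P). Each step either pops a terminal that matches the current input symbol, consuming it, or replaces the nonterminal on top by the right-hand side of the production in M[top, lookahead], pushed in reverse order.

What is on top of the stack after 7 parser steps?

     Stack        Input      Action
  1  $ P          x c b c $  expand P -> T c U c
  2  $ c U c T    x c b c $  expand T -> x T
  3  $ c U c T x  x c b c $  match x
  4  $ c U c T    c b c $    expand T -> ε
  5  $ c U c      c b c $    match c
  6  $ c U        b c $      expand U -> P b
  7  $ c b P      b c $      expand P -> ε
Stack after step 7: $ c b (top = b).

b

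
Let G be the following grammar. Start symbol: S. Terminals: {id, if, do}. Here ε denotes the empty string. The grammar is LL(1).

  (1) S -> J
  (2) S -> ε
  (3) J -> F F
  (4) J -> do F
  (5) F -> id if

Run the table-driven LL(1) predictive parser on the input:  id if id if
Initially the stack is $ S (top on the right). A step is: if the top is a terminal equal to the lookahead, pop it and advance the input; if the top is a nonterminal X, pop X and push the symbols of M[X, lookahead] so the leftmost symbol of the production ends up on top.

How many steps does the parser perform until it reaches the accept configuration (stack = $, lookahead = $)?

     Stack      Input          Action
  1  $ S        id if id if $  expand S -> J
  2  $ J        id if id if $  expand J -> F F
  3  $ F F      id if id if $  expand F -> id if
  4  $ F if id  id if id if $  match id
  5  $ F if     if id if $     match if
  6  $ F        id if $        expand F -> id if
  7  $ if id    id if $        match id
  8  $ if       if $           match if
Accept reached after 8 steps.

8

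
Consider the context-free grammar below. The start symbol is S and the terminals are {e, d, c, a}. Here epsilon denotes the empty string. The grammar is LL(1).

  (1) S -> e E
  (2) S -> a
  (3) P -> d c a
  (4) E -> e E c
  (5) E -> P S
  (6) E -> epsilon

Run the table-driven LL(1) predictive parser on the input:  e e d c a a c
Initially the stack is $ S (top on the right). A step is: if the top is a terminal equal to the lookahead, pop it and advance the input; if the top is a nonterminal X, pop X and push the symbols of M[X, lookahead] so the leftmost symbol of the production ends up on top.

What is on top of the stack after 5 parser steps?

P

step 1: stack=$ S  input=e e d c a a c $  — expand S -> e E
step 2: stack=$ E e  input=e e d c a a c $  — match e
step 3: stack=$ E  input=e d c a a c $  — expand E -> e E c
step 4: stack=$ c E e  input=e d c a a c $  — match e
step 5: stack=$ c E  input=d c a a c $  — expand E -> P S
Stack after step 5: $ c S P (top = P).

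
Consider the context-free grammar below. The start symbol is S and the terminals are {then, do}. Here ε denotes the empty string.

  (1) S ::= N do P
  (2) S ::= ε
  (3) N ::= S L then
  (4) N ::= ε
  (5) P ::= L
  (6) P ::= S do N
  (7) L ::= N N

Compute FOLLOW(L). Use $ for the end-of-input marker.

FIRST(S) = {ε, do, then}  (via N do P)
FIRST(N) = {ε, do, then}  (via S L then)
FIRST(L) = {ε, do, then}  (via N N)
FIRST(P) = {ε, do, then}  (via L, S do N)
FOLLOW(S) includes $ since S is the start symbol.
FOLLOW(S): in N::=S L then, S is followed by L then with FIRST {do, then}; in P::=S do N, S is followed by do N with FIRST {do}. Thus FOLLOW(S) = {$, do, then}.
FOLLOW(P): in S::=N do P, the suffix after P is empty, so FOLLOW(P) ⊇ FOLLOW(S) = {$, do, then}. Thus FOLLOW(P) = {$, do, then}.
FOLLOW(L): in N::=S L then, L is followed by then with FIRST {then}; in P::=L, the suffix after L is empty, so FOLLOW(L) ⊇ FOLLOW(P) = {$, do, then}. Thus FOLLOW(L) = {$, do, then}.
FOLLOW(N): in S::=N do P, N is followed by do P with FIRST {do}; in P::=S do N, the suffix after N is empty, so FOLLOW(N) ⊇ FOLLOW(P) = {$, do, then}; in L::=N N (occurrence 1), N is followed by N with FIRST {ε, do, then}; in L::=N N (occurrence 1), the suffix after N is nullable, so FOLLOW(N) ⊇ FOLLOW(L) = {$, do, then}; in L::=N N (occurrence 2), the suffix after N is empty, so FOLLOW(N) ⊇ FOLLOW(L) = {$, do, then}. Thus FOLLOW(N) = {$, do, then}.

{$, do, then}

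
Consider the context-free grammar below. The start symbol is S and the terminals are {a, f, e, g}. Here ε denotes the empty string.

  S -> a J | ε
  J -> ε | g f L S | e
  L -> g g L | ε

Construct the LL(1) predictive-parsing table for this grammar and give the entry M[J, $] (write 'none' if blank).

J -> ε

FIRST(S) = {ε, a}
FIRST(J) = {ε, e, g}
FIRST(L) = {ε, g}
FOLLOW(S) includes $ since S is the start symbol.
FOLLOW(S): in J->g f L S, the suffix after S is empty, so FOLLOW(S) ⊇ FOLLOW(J) = {$}. Thus FOLLOW(S) = {$}.
FOLLOW(J): in S->a J, the suffix after J is empty, so FOLLOW(J) ⊇ FOLLOW(S) = {$}. Thus FOLLOW(J) = {$}.
For J -> ε: FIRST(ε) = {ε}, so it goes in M[J, t] for t ∈ {}; since ε ∈ FIRST, also for every t ∈ FOLLOW(J) = {$}.
For J -> g f L S: FIRST(g f L S) = {g}, so it goes in M[J, t] for t ∈ {g}.
For J -> e: FIRST(e) = {e}, so it goes in M[J, t] for t ∈ {e}.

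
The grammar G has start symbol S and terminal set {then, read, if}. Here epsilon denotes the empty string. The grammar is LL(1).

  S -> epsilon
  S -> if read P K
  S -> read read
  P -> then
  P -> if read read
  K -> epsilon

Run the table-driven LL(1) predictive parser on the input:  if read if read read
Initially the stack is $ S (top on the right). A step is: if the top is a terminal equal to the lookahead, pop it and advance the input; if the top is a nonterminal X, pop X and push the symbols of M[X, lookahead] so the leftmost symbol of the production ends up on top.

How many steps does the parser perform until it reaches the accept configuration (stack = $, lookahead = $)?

step 1: stack=$ S  input=if read if read read $  — expand S -> if read P K
step 2: stack=$ K P read if  input=if read if read read $  — match if
step 3: stack=$ K P read  input=read if read read $  — match read
step 4: stack=$ K P  input=if read read $  — expand P -> if read read
step 5: stack=$ K read read if  input=if read read $  — match if
step 6: stack=$ K read read  input=read read $  — match read
step 7: stack=$ K read  input=read $  — match read
step 8: stack=$ K  input=$  — expand K -> epsilon
Accept reached after 8 steps.

8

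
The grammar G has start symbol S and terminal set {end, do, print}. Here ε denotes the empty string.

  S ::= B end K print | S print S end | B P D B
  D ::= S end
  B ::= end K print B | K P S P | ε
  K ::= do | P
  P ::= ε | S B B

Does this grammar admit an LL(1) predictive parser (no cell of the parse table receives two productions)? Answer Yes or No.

FIRST(S) = {do, end}
FIRST(D) = {do, end}
FIRST(B) = {ε, do, end}
FIRST(K) = {ε, do, end}
FIRST(P) = {ε, do, end}
FOLLOW(S) = {$, do, end, print}
FOLLOW(D) = {$, do, end, print}
FOLLOW(B) = {$, do, end, print}
FOLLOW(K) = {do, end, print}
FOLLOW(P) = {$, do, end, print}
Cell M[B, do] receives both B ::= K P S P and B ::= ε — the grammar is not LL(1).

No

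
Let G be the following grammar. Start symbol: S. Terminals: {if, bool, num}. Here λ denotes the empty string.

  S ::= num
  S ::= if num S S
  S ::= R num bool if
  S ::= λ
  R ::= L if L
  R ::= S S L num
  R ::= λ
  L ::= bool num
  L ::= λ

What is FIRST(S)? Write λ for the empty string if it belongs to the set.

FIRST(L): from L::=bool num we get {bool}; from L::=λ we get {λ}. So FIRST(L) = {λ, bool}.
FIRST(S): from S::=num we get {num}; from S::=if num S S we get {if}; from S::=R num bool if we get {bool, if, num}; from S::=λ we get {λ}. So FIRST(S) = {λ, bool, if, num}.
FIRST(R): from R::=L if L we get {bool, if}; from R::=S S L num we get {bool, if, num}; from R::=λ we get {λ}. So FIRST(R) = {λ, bool, if, num}.

{λ, bool, if, num}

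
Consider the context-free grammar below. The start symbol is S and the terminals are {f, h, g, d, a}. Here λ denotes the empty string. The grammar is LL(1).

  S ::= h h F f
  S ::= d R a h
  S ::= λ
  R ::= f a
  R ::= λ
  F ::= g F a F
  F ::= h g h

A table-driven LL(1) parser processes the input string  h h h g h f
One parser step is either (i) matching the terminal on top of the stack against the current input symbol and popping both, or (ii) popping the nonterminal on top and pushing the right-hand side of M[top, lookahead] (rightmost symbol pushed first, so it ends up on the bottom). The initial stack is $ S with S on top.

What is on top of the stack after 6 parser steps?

h

step 1: stack=$ S  input=h h h g h f $  — expand S ::= h h F f
step 2: stack=$ f F h h  input=h h h g h f $  — match h
step 3: stack=$ f F h  input=h h g h f $  — match h
step 4: stack=$ f F  input=h g h f $  — expand F ::= h g h
step 5: stack=$ f h g h  input=h g h f $  — match h
step 6: stack=$ f h g  input=g h f $  — match g
Stack after step 6: $ f h (top = h).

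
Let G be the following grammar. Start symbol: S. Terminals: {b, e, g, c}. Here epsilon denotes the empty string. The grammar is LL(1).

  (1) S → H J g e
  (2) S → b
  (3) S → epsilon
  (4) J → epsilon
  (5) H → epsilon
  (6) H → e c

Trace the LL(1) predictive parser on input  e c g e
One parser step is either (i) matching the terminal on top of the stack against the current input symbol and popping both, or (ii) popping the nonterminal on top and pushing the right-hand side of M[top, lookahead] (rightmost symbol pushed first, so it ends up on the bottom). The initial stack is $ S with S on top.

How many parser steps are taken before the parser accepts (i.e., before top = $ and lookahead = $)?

     Stack        Input      Action
  1  $ S          e c g e $  expand S → H J g e
  2  $ e g J H    e c g e $  expand H → e c
  3  $ e g J c e  e c g e $  match e
  4  $ e g J c    c g e $    match c
  5  $ e g J      g e $      expand J → epsilon
  6  $ e g        g e $      match g
  7  $ e          e $        match e
Accept reached after 7 steps.

7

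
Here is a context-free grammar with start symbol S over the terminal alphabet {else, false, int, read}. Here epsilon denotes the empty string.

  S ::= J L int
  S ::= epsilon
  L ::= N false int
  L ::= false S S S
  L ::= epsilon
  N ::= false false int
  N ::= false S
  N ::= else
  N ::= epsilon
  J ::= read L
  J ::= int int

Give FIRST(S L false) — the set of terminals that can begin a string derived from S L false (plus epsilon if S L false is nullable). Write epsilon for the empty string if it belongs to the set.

FIRST(N): from N::=false false int we get {false}; from N::=false S we get {false}; from N::=else we get {else}; from N::=epsilon we get {epsilon}. So FIRST(N) = {epsilon, else, false}.
FIRST(J): from J::=read L we get {read}; from J::=int int we get {int}. So FIRST(J) = {int, read}.
FIRST(S): from S::=J L int we get {int, read}; from S::=epsilon we get {epsilon}. So FIRST(S) = {epsilon, int, read}.
FIRST(L): from L::=N false int we get {else, false}; from L::=false S S S we get {false}; from L::=epsilon we get {epsilon}. So FIRST(L) = {epsilon, else, false}.
FIRST(S L false): take FIRST of each symbol in turn, carrying on past any symbol whose FIRST contains epsilon; result {else, false, int, read}.

{else, false, int, read}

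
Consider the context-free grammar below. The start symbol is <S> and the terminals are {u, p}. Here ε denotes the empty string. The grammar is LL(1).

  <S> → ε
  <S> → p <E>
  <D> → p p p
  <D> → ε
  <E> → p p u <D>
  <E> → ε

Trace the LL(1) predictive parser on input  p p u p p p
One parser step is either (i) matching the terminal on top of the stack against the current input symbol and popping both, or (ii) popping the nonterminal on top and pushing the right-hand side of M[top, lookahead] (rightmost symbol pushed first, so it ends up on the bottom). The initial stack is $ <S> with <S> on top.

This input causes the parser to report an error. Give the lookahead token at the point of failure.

u

     Stack        Input          Action
  1  $ <S>        p p u p p p $  expand <S> → p <E>
  2  $ <E> p      p p u p p p $  match p
  3  $ <E>        p u p p p $    expand <E> → p p u <D>
  4  $ <D> u p p  p u p p p $    match p
  5  $ <D> u p    u p p p $      error: top is terminal p but lookahead is u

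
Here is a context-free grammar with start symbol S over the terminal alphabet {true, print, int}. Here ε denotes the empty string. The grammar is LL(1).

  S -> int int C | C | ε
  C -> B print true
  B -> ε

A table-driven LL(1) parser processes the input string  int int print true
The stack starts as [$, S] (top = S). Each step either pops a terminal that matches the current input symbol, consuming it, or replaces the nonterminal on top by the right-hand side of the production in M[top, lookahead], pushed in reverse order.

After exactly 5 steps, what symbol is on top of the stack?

step 1: stack=$ S  input=int int print true $  — expand S -> int int C
step 2: stack=$ C int int  input=int int print true $  — match int
step 3: stack=$ C int  input=int print true $  — match int
step 4: stack=$ C  input=print true $  — expand C -> B print true
step 5: stack=$ true print B  input=print true $  — expand B -> ε
Stack after step 5: $ true print (top = print).

print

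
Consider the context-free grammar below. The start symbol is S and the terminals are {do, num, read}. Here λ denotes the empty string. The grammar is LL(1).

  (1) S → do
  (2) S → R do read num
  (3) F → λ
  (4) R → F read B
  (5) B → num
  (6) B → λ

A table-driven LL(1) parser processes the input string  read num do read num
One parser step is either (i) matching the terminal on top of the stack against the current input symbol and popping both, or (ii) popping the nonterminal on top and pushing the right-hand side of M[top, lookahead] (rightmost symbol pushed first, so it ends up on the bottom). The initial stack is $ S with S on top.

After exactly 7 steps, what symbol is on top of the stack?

step 1: stack=$ S  input=read num do read num $  — expand S → R do read num
step 2: stack=$ num read do R  input=read num do read num $  — expand R → F read B
step 3: stack=$ num read do B read F  input=read num do read num $  — expand F → λ
step 4: stack=$ num read do B read  input=read num do read num $  — match read
step 5: stack=$ num read do B  input=num do read num $  — expand B → num
step 6: stack=$ num read do num  input=num do read num $  — match num
step 7: stack=$ num read do  input=do read num $  — match do
Stack after step 7: $ num read (top = read).

read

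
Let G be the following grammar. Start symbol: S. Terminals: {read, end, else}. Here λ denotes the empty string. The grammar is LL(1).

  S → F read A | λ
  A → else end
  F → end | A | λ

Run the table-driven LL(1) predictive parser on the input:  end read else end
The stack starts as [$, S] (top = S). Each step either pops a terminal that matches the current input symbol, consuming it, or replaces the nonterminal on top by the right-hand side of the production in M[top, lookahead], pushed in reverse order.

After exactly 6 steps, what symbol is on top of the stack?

step 1: stack=$ S  input=end read else end $  — expand S → F read A
step 2: stack=$ A read F  input=end read else end $  — expand F → end
step 3: stack=$ A read end  input=end read else end $  — match end
step 4: stack=$ A read  input=read else end $  — match read
step 5: stack=$ A  input=else end $  — expand A → else end
step 6: stack=$ end else  input=else end $  — match else
Stack after step 6: $ end (top = end).

end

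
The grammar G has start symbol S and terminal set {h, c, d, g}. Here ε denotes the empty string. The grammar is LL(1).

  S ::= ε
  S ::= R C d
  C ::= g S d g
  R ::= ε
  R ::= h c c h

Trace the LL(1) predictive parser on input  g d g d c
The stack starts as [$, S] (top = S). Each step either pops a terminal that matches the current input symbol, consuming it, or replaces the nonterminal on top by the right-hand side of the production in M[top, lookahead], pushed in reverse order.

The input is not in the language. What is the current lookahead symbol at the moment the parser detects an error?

c

     Stack        Input        Action
  1  $ S          g d g d c $  expand S ::= R C d
  2  $ d C R      g d g d c $  expand R ::= ε
  3  $ d C        g d g d c $  expand C ::= g S d g
  4  $ d g d S g  g d g d c $  match g
  5  $ d g d S    d g d c $    expand S ::= ε
  6  $ d g d      d g d c $    match d
  7  $ d g        g d c $      match g
  8  $ d          d c $        match d
  9  $            c $          error: stack empty but input remains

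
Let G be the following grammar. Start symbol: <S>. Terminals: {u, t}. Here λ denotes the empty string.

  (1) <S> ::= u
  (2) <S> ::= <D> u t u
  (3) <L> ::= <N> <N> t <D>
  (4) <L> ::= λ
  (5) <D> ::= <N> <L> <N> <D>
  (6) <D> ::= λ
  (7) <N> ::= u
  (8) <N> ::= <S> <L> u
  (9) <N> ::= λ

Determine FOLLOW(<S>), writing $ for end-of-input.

{$, t, u}

FIRST(<S>) = {t, u}  (via <D> u t u)
FIRST(<N>) = {λ, t, u}  (via <S> <L> u)
FIRST(<L>) = {λ, t, u}  (via <N> <N> t <D>)
FIRST(<D>) = {λ, t, u}  (via <N> <L> <N> <D>)
FOLLOW(<S>) includes $ since <S> is the start symbol.
FOLLOW(<S>): in <N>::=<S> <L> u, <S> is followed by <L> u with FIRST {t, u}. Thus FOLLOW(<S>) = {$, t, u}.
FOLLOW(<L>): in <D>::=<N> <L> <N> <D>, <L> is followed by <N> <D> with FIRST {λ, t, u}; in <D>::=<N> <L> <N> <D>, the suffix after <L> is nullable, so FOLLOW(<L>) ⊇ FOLLOW(<D>) = {t, u}; in <N>::=<S> <L> u, <L> is followed by u with FIRST {u}. Thus FOLLOW(<L>) = {t, u}.
FOLLOW(<D>): in <S>::=<D> u t u, <D> is followed by u t u with FIRST {u}; in <L>::=<N> <N> t <D>, the suffix after <D> is empty, so FOLLOW(<D>) ⊇ FOLLOW(<L>) = {t, u}; in <D>::=<N> <L> <N> <D>, the suffix after <D> is empty (adds nothing new). Thus FOLLOW(<D>) = {t, u}.
FOLLOW(<N>): in <L>::=<N> <N> t <D> (occurrence 1), <N> is followed by <N> t <D> with FIRST {t, u}; in <L>::=<N> <N> t <D> (occurrence 2), <N> is followed by t <D> with FIRST {t}; in <D>::=<N> <L> <N> <D> (occurrence 1), <N> is followed by <L> <N> <D> with FIRST {λ, t, u}; in <D>::=<N> <L> <N> <D> (occurrence 1), the suffix after <N> is nullable, so FOLLOW(<N>) ⊇ FOLLOW(<D>) = {t, u}; in <D>::=<N> <L> <N> <D> (occurrence 2), <N> is followed by <D> with FIRST {λ, t, u}; in <D>::=<N> <L> <N> <D> (occurrence 2), the suffix after <N> is nullable, so FOLLOW(<N>) ⊇ FOLLOW(<D>) = {t, u}. Thus FOLLOW(<N>) = {t, u}.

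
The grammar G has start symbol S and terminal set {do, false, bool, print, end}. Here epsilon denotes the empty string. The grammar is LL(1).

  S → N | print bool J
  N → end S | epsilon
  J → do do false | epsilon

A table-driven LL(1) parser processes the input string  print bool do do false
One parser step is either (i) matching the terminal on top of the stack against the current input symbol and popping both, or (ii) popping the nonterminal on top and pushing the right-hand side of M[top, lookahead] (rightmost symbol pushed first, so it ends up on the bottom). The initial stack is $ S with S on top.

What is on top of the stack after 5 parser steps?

do

     Stack           Input                     Action
  1  $ S             print bool do do false $  expand S → print bool J
  2  $ J bool print  print bool do do false $  match print
  3  $ J bool        bool do do false $        match bool
  4  $ J             do do false $             expand J → do do false
  5  $ false do do   do do false $             match do
Stack after step 5: $ false do (top = do).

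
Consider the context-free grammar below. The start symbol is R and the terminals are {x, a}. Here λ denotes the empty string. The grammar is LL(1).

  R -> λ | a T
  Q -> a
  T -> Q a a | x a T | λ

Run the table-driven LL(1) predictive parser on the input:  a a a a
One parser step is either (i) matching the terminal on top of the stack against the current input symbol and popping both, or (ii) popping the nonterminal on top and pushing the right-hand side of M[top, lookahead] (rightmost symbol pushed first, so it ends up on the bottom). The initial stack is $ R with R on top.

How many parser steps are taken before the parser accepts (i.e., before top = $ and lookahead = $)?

step 1: stack=$ R  input=a a a a $  — expand R -> a T
step 2: stack=$ T a  input=a a a a $  — match a
step 3: stack=$ T  input=a a a $  — expand T -> Q a a
step 4: stack=$ a a Q  input=a a a $  — expand Q -> a
step 5: stack=$ a a a  input=a a a $  — match a
step 6: stack=$ a a  input=a a $  — match a
step 7: stack=$ a  input=a $  — match a
Accept reached after 7 steps.

7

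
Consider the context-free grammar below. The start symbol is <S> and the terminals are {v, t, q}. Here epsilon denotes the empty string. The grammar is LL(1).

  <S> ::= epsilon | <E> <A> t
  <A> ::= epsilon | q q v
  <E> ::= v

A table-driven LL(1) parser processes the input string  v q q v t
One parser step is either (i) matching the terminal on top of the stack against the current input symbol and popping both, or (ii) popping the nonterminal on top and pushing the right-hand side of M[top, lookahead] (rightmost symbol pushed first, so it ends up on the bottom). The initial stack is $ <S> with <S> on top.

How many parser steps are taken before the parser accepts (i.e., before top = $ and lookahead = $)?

step 1: stack=$ <S>  input=v q q v t $  — expand <S> ::= <E> <A> t
step 2: stack=$ t <A> <E>  input=v q q v t $  — expand <E> ::= v
step 3: stack=$ t <A> v  input=v q q v t $  — match v
step 4: stack=$ t <A>  input=q q v t $  — expand <A> ::= q q v
step 5: stack=$ t v q q  input=q q v t $  — match q
step 6: stack=$ t v q  input=q v t $  — match q
step 7: stack=$ t v  input=v t $  — match v
step 8: stack=$ t  input=t $  — match t
Accept reached after 8 steps.

8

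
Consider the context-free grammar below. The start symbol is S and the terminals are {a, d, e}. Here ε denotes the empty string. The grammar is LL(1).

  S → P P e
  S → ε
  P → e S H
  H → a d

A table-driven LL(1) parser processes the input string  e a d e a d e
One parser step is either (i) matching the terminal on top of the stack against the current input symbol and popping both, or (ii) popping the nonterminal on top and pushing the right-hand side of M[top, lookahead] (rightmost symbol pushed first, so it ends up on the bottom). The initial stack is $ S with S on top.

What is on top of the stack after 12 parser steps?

step 1: stack=$ S  input=e a d e a d e $  — expand S → P P e
step 2: stack=$ e P P  input=e a d e a d e $  — expand P → e S H
step 3: stack=$ e P H S e  input=e a d e a d e $  — match e
step 4: stack=$ e P H S  input=a d e a d e $  — expand S → ε
step 5: stack=$ e P H  input=a d e a d e $  — expand H → a d
step 6: stack=$ e P d a  input=a d e a d e $  — match a
step 7: stack=$ e P d  input=d e a d e $  — match d
step 8: stack=$ e P  input=e a d e $  — expand P → e S H
step 9: stack=$ e H S e  input=e a d e $  — match e
step 10: stack=$ e H S  input=a d e $  — expand S → ε
step 11: stack=$ e H  input=a d e $  — expand H → a d
step 12: stack=$ e d a  input=a d e $  — match a
Stack after step 12: $ e d (top = d).

d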